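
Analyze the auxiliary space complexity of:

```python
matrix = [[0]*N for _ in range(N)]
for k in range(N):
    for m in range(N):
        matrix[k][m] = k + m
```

Space complexity: O(n^2).
A 2D structure of size n x n is allocated.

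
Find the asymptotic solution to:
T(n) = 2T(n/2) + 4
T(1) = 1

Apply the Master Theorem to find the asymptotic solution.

a=2, b=2, f(n)=4. log_2(2) = 1. Case 1 of Master Theorem: T(n) = O(n^1).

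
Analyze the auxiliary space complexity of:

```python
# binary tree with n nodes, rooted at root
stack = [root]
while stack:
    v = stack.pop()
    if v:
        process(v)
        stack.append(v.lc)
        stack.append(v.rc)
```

Space complexity: O(n).
Auxiliary storage grows linearly with the input size n in the worst case.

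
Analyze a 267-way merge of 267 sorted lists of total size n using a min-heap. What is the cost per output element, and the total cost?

Maintain a min-heap of size 267 holding the current head of each list. Each output step does one extract-min (O(log 267)) and one insert of that list's next element (O(log 267)). Each of the n elements passes through the heap exactly once, so the total cost is O(n log 267), i.e. O(log 267) per output element.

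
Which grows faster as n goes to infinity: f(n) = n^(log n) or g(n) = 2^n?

g(n) = 2^n grows faster: take logs: log(n^(log n)) = (log n)^2, log(2^n) = n log 2; n dominates (log n)^2.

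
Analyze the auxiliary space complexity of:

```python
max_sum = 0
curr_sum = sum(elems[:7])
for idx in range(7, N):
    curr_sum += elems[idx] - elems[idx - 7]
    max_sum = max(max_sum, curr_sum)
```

Space complexity: O(1).
Only a constant amount of auxiliary storage is used; nothing grows with n.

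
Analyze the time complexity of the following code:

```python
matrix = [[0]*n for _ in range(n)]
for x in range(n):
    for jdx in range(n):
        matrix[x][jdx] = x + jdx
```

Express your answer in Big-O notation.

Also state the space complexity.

Time complexity: O(n^2).
Space complexity: O(n^2).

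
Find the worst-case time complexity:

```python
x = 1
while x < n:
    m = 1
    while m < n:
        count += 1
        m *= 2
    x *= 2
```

Time complexity: O(log^2 n).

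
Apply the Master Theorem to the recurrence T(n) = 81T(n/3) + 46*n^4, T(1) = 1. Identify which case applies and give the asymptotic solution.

a=81, b=3, f(n)=46*n^4.
log_3(81) = 4, so n^(log_b(a)) = n^4.
f(n) = Theta(n^4), so Case 2 applies.
T(n) = Theta(n^4 log n).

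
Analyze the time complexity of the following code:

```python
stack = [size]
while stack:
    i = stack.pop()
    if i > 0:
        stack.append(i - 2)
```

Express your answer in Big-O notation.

Time complexity: O(n).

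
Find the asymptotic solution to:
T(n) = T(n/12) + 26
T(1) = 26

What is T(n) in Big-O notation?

Each step divides n by 12 and adds 26. After log_12(n) steps, T(n) = O(log n).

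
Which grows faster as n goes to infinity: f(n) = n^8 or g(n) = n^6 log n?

f(n) = n^8 grows faster: n^8 / (n^6 log n) = n^2/log n -> infinity.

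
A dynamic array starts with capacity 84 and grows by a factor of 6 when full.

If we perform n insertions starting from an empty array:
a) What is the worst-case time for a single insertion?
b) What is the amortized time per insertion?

(a) Worst-case single insertion: O(n) -- when the array is full at capacity c, the resize copies all c elements, and c can be Theta(n).
(b) Resizes happen at sizes 84, 504, 3024, ... Total copy cost for n insertions: 84 + 504 + ... = O(n) (geometric series with ratio 1/6). Amortized cost per insertion: O(n)/n = O(1).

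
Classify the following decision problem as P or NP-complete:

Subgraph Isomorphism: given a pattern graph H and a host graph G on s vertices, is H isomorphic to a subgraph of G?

This problem is NP-complete: generalizes Clique and Hamiltonian Path (pattern size is part of the input).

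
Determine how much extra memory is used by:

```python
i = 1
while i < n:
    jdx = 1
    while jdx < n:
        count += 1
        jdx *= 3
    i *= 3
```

Space complexity: O(1).
Only a constant amount of auxiliary storage is used; nothing grows with n.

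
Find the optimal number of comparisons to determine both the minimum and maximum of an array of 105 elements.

Naive approach: 208 comparisons (104 for max + 104 for min).
Optimal: Compare elements in pairs first (floor(n/2) = 52 comparisons), then find max among winners and min among losers (52 comparisons each).
Total: ceil(3n/2) - 2 = 156 comparisons. An adversary argument shows this is also a lower bound.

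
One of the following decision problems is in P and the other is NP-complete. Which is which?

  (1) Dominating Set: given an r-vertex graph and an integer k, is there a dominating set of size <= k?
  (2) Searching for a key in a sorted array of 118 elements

(1) is NP-complete: reduces from Set Cover (with k part of the input).
(2) is P: binary search runs in O(log n).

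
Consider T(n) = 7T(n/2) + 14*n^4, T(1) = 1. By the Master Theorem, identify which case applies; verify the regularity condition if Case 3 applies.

a=7, b=2, f(n)=14*n^4.
log_2(7) = 2.807 < 4.
f(n) = Omega(n^(2.807+epsilon)) for some epsilon > 0, so Case 3 is the candidate.
Regularity: a*f(n/b) = 7*14*(n/2)^4 = (7/16)*14*n^4 <= c*f(n) with c = 7/16 < 1. Satisfied.
Case 3: T(n) = Theta(n^4).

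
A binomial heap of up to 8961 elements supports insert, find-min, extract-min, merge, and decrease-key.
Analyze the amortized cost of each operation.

A binomial heap with n <= 8961 elements has at most floor(log_2 8961) + 1 = 14 trees. Using potential Phi = number of trees: Insert adds one tree, but cascading merges reduce count -- amortized O(1). Find-min reads the cached minimum pointer: O(1). Extract-min creates O(log n) new trees: O(log n). Merge combines tree lists: O(log n). Decrease-key sifts the element up its tree of height <= log n: O(log n).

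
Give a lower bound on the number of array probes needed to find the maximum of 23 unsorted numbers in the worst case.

Adversary: any unprobed cell could hold a value larger than everything seen so far. If fewer than 23 cells are probed, the adversary places the max in an unprobed cell. So all 23 cells must be examined; together with 23-1 comparisons this is tight.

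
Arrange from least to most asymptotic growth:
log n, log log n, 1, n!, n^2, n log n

Ordered by growth rate: 1 < log log n < log n < n log n < n^2 < n!.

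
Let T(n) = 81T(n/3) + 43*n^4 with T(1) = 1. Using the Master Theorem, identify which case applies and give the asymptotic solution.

a=81, b=3, f(n)=43*n^4.
log_3(81) = 4, so n^(log_b(a)) = n^4.
f(n) = Theta(n^4), so Case 2 applies.
T(n) = Theta(n^4 log n).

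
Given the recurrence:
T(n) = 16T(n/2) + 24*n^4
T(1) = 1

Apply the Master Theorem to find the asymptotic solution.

a=16, b=2, f(n)=24*n^4. log_2(16) = 4. Case 2: T(n) = O(n^4 log n).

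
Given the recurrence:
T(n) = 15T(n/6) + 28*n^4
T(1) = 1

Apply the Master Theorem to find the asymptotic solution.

a=15, b=6, f(n)=28*n^4. log_6(15) = 1.511 < 4. Case 3: T(n) = O(n^4).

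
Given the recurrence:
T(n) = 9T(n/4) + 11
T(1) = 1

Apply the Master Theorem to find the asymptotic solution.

a=9, b=4, f(n)=11. log_4(9) = 1.585. Case 1 of Master Theorem: T(n) = O(n^1.585).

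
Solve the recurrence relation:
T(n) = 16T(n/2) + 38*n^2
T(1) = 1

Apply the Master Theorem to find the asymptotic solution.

a=16, b=2, f(n)=38*n^2. log_2(16) = 4. Case 1 of Master Theorem: T(n) = O(n^4).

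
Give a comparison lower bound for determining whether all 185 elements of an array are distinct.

In the algebraic decision-tree model, the YES region for element distinctness on 185 elements has 185! connected components (one per ordering). Ben-Or's theorem then gives a lower bound of Omega(log(n!)) = Omega(n log n).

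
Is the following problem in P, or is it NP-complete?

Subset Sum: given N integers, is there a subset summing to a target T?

This problem is NP-complete: one of Karp's 21 NP-complete problems.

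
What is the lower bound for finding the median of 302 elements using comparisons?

To find the median of 302 elements, every element must be compared at least once, so the lower bound is Omega(n). The BFPRT algorithm achieves O(n), making this tight.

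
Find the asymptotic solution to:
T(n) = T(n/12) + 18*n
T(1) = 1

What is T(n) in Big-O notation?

Geometric series: 18*n*(1 + 1/12 + 1/12^2 + ...) = O(n). T(n) = O(n).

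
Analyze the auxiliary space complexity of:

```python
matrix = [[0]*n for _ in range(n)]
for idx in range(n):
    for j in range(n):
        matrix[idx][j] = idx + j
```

Space complexity: O(n^2).
A 2D structure of size n x n is allocated.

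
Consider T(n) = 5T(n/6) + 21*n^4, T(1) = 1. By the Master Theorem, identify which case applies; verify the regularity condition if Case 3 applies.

a=5, b=6, f(n)=21*n^4.
log_6(5) = 0.8982 < 4.
f(n) = Omega(n^(0.8982+epsilon)) for some epsilon > 0, so Case 3 is the candidate.
Regularity: a*f(n/b) = 5*21*(n/6)^4 = (5/1296)*21*n^4 <= c*f(n) with c = 5/1296 < 1. Satisfied.
Case 3: T(n) = Theta(n^4).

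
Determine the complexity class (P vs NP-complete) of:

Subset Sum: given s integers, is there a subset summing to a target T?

This problem is NP-complete: one of Karp's 21 NP-complete problems.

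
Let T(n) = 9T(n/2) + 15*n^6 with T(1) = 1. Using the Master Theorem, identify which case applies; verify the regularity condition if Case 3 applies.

a=9, b=2, f(n)=15*n^6.
log_2(9) = 3.17 < 6.
f(n) = Omega(n^(3.17+epsilon)) for some epsilon > 0, so Case 3 is the candidate.
Regularity: a*f(n/b) = 9*15*(n/2)^6 = (9/64)*15*n^6 <= c*f(n) with c = 9/64 < 1. Satisfied.
Case 3: T(n) = Theta(n^6).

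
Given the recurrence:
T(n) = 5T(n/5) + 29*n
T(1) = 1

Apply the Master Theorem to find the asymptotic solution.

a=5, b=5, f(n)=29*n. log_5(5) = 1. Case 2: T(n) = O(n log n).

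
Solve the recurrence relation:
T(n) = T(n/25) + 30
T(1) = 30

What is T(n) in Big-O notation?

Each step divides n by 25 and adds 30. After log_25(n) steps, T(n) = O(log n).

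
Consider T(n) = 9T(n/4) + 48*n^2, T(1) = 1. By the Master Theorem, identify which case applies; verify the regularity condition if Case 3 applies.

a=9, b=4, f(n)=48*n^2.
log_4(9) = 1.585 < 2.
f(n) = Omega(n^(1.585+epsilon)) for some epsilon > 0, so Case 3 is the candidate.
Regularity: a*f(n/b) = 9*48*(n/4)^2 = (9/16)*48*n^2 <= c*f(n) with c = 9/16 < 1. Satisfied.
Case 3: T(n) = Theta(n^2).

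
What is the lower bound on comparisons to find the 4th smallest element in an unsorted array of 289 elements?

Finding the 4th smallest of 289 elements requires Omega(n) comparisons. Every element must participate in at least one comparison; otherwise it could be the 4th smallest.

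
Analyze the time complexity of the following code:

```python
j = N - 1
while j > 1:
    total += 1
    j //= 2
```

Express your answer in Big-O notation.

Time complexity: O(log n).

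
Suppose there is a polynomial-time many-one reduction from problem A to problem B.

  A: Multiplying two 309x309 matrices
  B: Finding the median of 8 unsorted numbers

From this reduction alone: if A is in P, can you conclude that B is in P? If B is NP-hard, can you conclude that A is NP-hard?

A poly-time reduction A <=_p B transfers tractability DOWN (B easy => A easy) and hardness UP (A hard => B hard), not the reverse.
From A in P, the reduction alone does NOT give B in P: any problem in P trivially reduces to SAT, yet SAT is not known to be in P.
From B NP-hard, the reduction alone does NOT give A NP-hard: again, easy problems reduce to hard ones.
(Here in fact A is P and B is P.)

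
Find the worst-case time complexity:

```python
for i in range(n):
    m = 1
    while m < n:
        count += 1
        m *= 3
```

Time complexity: O(n log n).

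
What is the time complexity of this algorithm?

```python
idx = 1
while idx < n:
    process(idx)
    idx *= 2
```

Time complexity: O(log n).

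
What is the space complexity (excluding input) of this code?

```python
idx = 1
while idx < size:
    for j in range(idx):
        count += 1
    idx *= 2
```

Space complexity: O(1).
Only a constant amount of auxiliary storage is used; nothing grows with n.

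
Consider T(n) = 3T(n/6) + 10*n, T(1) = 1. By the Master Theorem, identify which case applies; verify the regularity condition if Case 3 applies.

a=3, b=6, f(n)=10*n.
log_6(3) = 0.6131 < 1.
f(n) = Omega(n^(0.6131+epsilon)) for some epsilon > 0, so Case 3 is the candidate.
Regularity: a*f(n/b) = 3*10*(n/6)^1 = (3/6)*10*n^1 <= c*f(n) with c = 3/6 < 1. Satisfied.
Case 3: T(n) = Theta(n).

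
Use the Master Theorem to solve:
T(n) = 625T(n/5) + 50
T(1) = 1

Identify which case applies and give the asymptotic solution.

a=625, b=5, f(n)=50.
log_5(625) = 4 > 0.
Since f(n) = O(n^0) is polynomially smaller than n^4, Case 1 applies.
T(n) = Theta(n^4).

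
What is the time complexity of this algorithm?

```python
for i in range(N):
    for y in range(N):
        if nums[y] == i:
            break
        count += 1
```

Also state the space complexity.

Time complexity: O(n^2).
Space complexity: O(1).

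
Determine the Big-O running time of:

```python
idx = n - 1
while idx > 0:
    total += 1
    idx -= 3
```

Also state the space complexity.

Time complexity: O(n).
Space complexity: O(1).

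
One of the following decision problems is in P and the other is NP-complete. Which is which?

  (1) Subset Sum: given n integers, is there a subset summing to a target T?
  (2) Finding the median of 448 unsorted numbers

(1) is NP-complete: one of Karp's 21 NP-complete problems.
(2) is P: linear-time selection (median-of-medians) runs in O(n).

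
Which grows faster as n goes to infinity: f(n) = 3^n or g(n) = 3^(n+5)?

f(n) = 3^n and g(n) = 3^(n+5) are Theta of each other: 3^(n+5) = 3^5 * 3^n = Theta(3^n).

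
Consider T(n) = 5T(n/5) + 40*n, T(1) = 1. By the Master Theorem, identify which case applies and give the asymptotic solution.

a=5, b=5, f(n)=40*n.
log_5(5) = 1, so n^(log_b(a)) = n.
f(n) = Theta(n), so Case 2 applies.
T(n) = Theta(n log n).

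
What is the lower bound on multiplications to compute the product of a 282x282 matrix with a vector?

A 282x282 matrix-vector product has 282 inner products of length 282. Output depends on all 282^2 = 79524 matrix entries. At least 79524 multiplications needed.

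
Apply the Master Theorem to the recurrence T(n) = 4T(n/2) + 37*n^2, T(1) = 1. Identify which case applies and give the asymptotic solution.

a=4, b=2, f(n)=37*n^2.
log_2(4) = 2, so n^(log_b(a)) = n^2.
f(n) = Theta(n^2), so Case 2 applies.
T(n) = Theta(n^2 log n).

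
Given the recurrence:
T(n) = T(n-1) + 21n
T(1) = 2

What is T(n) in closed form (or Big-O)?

Unrolling: T(n) = 2 + 21*(2 + 3 + ... + n) = 2 + 21*(n(n+1)/2 - 1) = O(n^2).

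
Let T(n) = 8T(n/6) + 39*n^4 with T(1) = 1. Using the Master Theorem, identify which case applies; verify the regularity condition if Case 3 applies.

a=8, b=6, f(n)=39*n^4.
log_6(8) = 1.161 < 4.
f(n) = Omega(n^(1.161+epsilon)) for some epsilon > 0, so Case 3 is the candidate.
Regularity: a*f(n/b) = 8*39*(n/6)^4 = (8/1296)*39*n^4 <= c*f(n) with c = 8/1296 < 1. Satisfied.
Case 3: T(n) = Theta(n^4).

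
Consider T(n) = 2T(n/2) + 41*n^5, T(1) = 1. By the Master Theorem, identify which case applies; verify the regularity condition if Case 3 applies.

a=2, b=2, f(n)=41*n^5.
log_2(2) = 1 < 5.
f(n) = Omega(n^(1+epsilon)) for some epsilon > 0, so Case 3 is the candidate.
Regularity: a*f(n/b) = 2*41*(n/2)^5 = (2/32)*41*n^5 <= c*f(n) with c = 2/32 < 1. Satisfied.
Case 3: T(n) = Theta(n^5).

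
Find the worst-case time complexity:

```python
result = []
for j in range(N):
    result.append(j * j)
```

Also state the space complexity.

Time complexity: O(n).
Space complexity: O(n).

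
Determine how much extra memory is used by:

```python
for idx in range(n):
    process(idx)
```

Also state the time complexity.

Space complexity: O(1).
Only a constant amount of auxiliary storage is used; nothing grows with n.
Time complexity: O(n).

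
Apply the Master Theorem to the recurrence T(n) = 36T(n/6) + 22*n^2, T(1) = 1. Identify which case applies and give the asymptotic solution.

a=36, b=6, f(n)=22*n^2.
log_6(36) = 2, so n^(log_b(a)) = n^2.
f(n) = Theta(n^2), so Case 2 applies.
T(n) = Theta(n^2 log n).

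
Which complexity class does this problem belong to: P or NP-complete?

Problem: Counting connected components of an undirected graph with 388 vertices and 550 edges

This problem is in P: BFS/DFS visits each vertex and edge once: O(V+E).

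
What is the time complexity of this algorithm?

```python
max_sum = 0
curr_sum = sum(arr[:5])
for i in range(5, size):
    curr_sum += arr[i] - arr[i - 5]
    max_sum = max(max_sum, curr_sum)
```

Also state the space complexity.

Time complexity: O(n).
Space complexity: O(1).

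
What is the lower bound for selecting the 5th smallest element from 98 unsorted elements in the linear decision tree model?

Selecting the 5th smallest of 98 elements requires Omega(n) comparisons. Every element must be compared at least once. The BFPRT algorithm achieves O(n), making this tight.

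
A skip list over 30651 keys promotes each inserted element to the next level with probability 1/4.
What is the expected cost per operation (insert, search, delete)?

Expected number of levels is O(log_4(30651)) = O(log n). A search visits O(1) expected nodes per level over O(log n) levels. Insert/delete are a search plus O(1) pointer updates per level. Expected O(log n) per operation.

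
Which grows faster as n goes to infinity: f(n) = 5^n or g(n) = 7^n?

g(n) = 7^n grows faster: (7/5)^n -> infinity since 7/5 > 1.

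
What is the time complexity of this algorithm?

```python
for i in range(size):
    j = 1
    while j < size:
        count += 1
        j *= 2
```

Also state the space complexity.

Time complexity: O(n log n).
Space complexity: O(1).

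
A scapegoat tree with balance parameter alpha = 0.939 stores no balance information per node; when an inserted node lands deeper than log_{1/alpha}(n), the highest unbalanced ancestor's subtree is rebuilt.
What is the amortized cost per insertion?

Search/insert path is O(log n). A rebuild of a subtree of size s costs O(s), but with alpha = 0.939 at least Omega(s) insertions must have occurred in that subtree since its last rebuild. Charging O(1) of the rebuild to each such insertion gives O(log n) amortized.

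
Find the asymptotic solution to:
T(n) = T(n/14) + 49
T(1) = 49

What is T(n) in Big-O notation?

Each step divides n by 14 and adds 49. After log_14(n) steps, T(n) = O(log n).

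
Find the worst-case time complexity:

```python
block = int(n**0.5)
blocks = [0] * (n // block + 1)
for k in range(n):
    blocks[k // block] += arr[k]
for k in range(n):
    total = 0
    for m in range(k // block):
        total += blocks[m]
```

Time complexity: O(n * sqrt(n)).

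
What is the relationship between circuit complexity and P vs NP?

A language is in P iff it has polynomial-size uniform circuit families. P/poly contains all languages decidable by polynomial-size circuits (even non-uniform). If NP is not in P/poly, then P != NP. Proving super-polynomial circuit lower bounds for an NP problem would separate P from NP.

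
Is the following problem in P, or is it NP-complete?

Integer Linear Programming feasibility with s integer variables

This problem is NP-complete: ILP feasibility is NP-complete (LP relaxation is in P).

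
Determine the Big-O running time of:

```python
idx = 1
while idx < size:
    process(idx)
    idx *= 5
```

Time complexity: O(log n).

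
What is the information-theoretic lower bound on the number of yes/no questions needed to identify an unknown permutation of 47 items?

There are 47! = 258623241511168180642964355153611979969197632389120000000000 permutations. Each yes/no question gives at most 1 bit, so at least ceil(log_2(258623241511168180642964355153611979969197632389120000000000)) = 198 questions are needed.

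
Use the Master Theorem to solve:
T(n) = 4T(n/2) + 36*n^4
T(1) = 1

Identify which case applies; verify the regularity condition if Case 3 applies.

a=4, b=2, f(n)=36*n^4.
log_2(4) = 2 < 4.
f(n) = Omega(n^(2+epsilon)) for some epsilon > 0, so Case 3 is the candidate.
Regularity: a*f(n/b) = 4*36*(n/2)^4 = (4/16)*36*n^4 <= c*f(n) with c = 4/16 < 1. Satisfied.
Case 3: T(n) = Theta(n^4).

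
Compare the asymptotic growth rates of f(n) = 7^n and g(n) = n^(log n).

f(n) = 7^n grows faster: take logs: log(n^(log n)) = (log n)^2, log(7^n) = n log 7; n dominates (log n)^2.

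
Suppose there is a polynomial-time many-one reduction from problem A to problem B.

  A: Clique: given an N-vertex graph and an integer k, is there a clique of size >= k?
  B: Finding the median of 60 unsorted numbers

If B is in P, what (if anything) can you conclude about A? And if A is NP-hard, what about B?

A poly-time reduction A <=_p B means any A-instance can be transformed to a B-instance in poly time.
If B is in P: compose the reduction with B's poly-time algorithm to solve A in poly time, so A is in P.
If A is NP-hard: every NP problem reduces to A, which reduces to B; composing reductions, every NP problem reduces to B, so B is NP-hard.
(Here in fact A is NP-complete and B is in P, so no such reduction is known -- its existence would imply P = NP; the analysis concerns only what the assumed reduction would or would not let you conclude.)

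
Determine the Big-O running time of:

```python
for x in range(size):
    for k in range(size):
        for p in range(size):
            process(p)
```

Time complexity: O(n^3).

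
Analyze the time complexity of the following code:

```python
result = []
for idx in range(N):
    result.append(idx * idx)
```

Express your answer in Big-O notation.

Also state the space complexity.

Time complexity: O(n).
Space complexity: O(n).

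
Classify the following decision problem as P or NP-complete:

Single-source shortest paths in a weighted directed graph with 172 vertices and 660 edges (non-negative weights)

This problem is in P: Dijkstra's algorithm runs in O((V+E) log V).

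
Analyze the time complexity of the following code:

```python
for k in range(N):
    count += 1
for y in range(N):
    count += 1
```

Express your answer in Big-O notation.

Time complexity: O(n).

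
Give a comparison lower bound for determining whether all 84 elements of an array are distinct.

In the algebraic decision-tree model, the YES region for element distinctness on 84 elements has 84! connected components (one per ordering). Ben-Or's theorem then gives a lower bound of Omega(log(n!)) = Omega(n log n).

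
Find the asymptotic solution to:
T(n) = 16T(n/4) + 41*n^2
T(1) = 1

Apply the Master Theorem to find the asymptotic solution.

a=16, b=4, f(n)=41*n^2. log_4(16) = 2. Case 2: T(n) = O(n^2 log n).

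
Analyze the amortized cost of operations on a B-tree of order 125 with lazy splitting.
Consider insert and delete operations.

In a B-tree of order 125, a node splits when it has 125 keys. With lazy splitting, we use potential Phi = number of full nodes + number of near-empty nodes. Each split costs O(1) but reduces potential. Between splits, at least 62 insertions must occur in that node. Amortized structural cost is O(1) per operation, plus O(log_125 n) traversal.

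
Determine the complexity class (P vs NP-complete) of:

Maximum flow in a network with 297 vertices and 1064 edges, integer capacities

This problem is in P: Edmonds-Karp / push-relabel run in polynomial time.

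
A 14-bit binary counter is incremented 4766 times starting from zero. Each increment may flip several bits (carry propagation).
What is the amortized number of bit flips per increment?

Bit i flips on every 2^i-th increment, so over 4766 increments bit i flips floor(4766/2^i) times. Summing over i: total flips < 2 * 4766. Amortized: < 2 = O(1) per increment.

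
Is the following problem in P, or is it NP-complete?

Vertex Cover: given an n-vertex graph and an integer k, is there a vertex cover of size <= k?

This problem is NP-complete: one of Karp's 21 NP-complete problems (with k part of the input; for any fixed constant k it is in P).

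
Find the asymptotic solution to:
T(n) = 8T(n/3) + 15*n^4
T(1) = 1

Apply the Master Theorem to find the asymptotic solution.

a=8, b=3, f(n)=15*n^4. log_3(8) = 1.893 < 4. Case 3: T(n) = O(n^4).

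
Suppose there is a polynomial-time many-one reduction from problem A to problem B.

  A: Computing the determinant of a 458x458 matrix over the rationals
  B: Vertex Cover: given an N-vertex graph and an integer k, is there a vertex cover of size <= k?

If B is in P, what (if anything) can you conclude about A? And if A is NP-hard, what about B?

A poly-time reduction A <=_p B means any A-instance can be transformed to a B-instance in poly time.
If B is in P: compose the reduction with B's poly-time algorithm to solve A in poly time, so A is in P.
If A is NP-hard: every NP problem reduces to A, which reduces to B; composing reductions, every NP problem reduces to B, so B is NP-hard.
(Here in fact A is P and B is NP-complete.)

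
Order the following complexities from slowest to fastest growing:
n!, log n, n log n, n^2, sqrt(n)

Ordered by growth rate: log n < sqrt(n) < n log n < n^2 < n!.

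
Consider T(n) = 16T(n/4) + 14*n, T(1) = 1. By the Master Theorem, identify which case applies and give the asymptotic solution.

a=16, b=4, f(n)=14*n.
log_4(16) = 2 > 1.
Since f(n) = O(n^1) is polynomially smaller than n^2, Case 1 applies.
T(n) = Theta(n^2).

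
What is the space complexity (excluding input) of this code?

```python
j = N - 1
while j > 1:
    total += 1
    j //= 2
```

Space complexity: O(1).
Only a constant amount of auxiliary storage is used; nothing grows with n.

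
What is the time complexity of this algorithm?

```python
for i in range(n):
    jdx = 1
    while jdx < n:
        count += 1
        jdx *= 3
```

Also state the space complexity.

Time complexity: O(n log n).
Space complexity: O(1).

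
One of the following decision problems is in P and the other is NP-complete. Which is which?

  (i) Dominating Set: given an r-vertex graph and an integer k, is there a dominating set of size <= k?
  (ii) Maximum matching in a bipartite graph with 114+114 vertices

(i) is NP-complete: reduces from Set Cover (with k part of the input).
(ii) is P: Hopcroft-Karp runs in O(E sqrt(V)).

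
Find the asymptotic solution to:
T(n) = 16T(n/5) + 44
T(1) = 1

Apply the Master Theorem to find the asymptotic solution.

a=16, b=5, f(n)=44. log_5(16) = 1.723. Case 1 of Master Theorem: T(n) = O(n^1.723).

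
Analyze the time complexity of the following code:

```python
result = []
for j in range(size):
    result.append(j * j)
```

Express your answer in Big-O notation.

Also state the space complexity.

Time complexity: O(n).
Space complexity: O(n).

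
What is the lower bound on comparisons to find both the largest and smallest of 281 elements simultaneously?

Pair elements first (floor(281/2) comparisons), then find max among winners and min among losers. Total: ceil(3*281/2) - 2 = 420 comparisons.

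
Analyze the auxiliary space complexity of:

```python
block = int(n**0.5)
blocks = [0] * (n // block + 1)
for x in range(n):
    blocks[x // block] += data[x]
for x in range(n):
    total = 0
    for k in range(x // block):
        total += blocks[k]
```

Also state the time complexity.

Space complexity: O(sqrt(n)).
Storage scales with sqrt(n).
Time complexity: O(n * sqrt(n)).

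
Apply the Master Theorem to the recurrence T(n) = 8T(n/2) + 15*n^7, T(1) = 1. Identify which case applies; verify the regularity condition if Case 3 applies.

a=8, b=2, f(n)=15*n^7.
log_2(8) = 3 < 7.
f(n) = Omega(n^(3+epsilon)) for some epsilon > 0, so Case 3 is the candidate.
Regularity: a*f(n/b) = 8*15*(n/2)^7 = (8/128)*15*n^7 <= c*f(n) with c = 8/128 < 1. Satisfied.
Case 3: T(n) = Theta(n^7).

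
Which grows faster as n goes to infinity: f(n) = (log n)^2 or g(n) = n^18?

g(n) = n^18 grows faster: any positive polynomial dominates any polylog.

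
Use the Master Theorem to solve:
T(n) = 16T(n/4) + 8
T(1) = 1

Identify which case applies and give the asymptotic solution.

a=16, b=4, f(n)=8.
log_4(16) = 2 > 0.
Since f(n) = O(n^0) is polynomially smaller than n^2, Case 1 applies.
T(n) = Theta(n^2).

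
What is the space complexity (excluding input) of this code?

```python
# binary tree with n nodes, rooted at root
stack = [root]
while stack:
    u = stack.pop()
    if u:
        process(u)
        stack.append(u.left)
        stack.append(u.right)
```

Space complexity: O(n).
Auxiliary storage grows linearly with the input size n in the worst case.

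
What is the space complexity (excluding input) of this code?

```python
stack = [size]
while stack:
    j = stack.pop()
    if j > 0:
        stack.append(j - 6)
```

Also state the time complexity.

Space complexity: O(1).
Only a constant amount of auxiliary storage is used; nothing grows with n.
Time complexity: O(n).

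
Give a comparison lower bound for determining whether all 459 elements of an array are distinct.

In the algebraic decision-tree model, the YES region for element distinctness on 459 elements has 459! connected components (one per ordering). Ben-Or's theorem then gives a lower bound of Omega(log(n!)) = Omega(n log n).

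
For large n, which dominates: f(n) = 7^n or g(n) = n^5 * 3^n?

f(n) = 7^n grows faster: 7^n / (n^5 3^n) = (7/3)^n / n^5 -> infinity since 7/3 > 1.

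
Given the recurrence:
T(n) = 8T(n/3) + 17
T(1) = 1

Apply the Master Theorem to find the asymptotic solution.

a=8, b=3, f(n)=17. log_3(8) = 1.893. Case 1 of Master Theorem: T(n) = O(n^1.893).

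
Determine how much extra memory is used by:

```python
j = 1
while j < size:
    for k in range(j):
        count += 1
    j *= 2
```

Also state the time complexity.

Space complexity: O(1).
Only a constant amount of auxiliary storage is used; nothing grows with n.
Time complexity: O(n).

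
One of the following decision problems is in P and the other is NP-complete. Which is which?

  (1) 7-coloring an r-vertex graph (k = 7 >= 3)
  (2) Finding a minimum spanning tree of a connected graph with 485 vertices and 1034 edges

(1) is NP-complete: graph k-coloring for k>=3 is NP-complete by reduction from 3-SAT.
(2) is P: Kruskal's / Prim's algorithms run in polynomial time.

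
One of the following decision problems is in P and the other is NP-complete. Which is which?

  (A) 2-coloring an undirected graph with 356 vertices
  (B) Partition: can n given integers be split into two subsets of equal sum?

(A) is P: 2-coloring is bipartiteness testing via BFS, O(V+E).
(B) is NP-complete: Subset Sum reduces to it (one of Karp's 21 NP-complete problems).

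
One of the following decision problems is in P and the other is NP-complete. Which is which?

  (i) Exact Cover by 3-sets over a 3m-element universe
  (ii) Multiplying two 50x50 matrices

(i) is NP-complete: one of Karp's 21 NP-complete problems.
(ii) is P: the schoolbook algorithm runs in O(n^3).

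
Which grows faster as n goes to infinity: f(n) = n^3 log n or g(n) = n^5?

g(n) = n^5 grows faster: n^5 / (n^3 log n) = n^2/log n -> infinity.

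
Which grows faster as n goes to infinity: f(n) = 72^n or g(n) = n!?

g(n) = n! grows faster: n!/72^n -> infinity by Stirling.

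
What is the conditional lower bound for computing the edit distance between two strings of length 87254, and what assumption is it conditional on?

Under SETH (the Strong Exponential Time Hypothesis), edit distance on length-87254 strings cannot be computed in O(n^(2-epsilon)) time for any epsilon > 0 (Backurs-Indyk). The reduction is from CNF-SAT via the orthogonal vectors problem.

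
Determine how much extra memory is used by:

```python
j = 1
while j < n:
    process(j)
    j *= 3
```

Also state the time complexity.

Space complexity: O(1).
Only a constant amount of auxiliary storage is used; nothing grows with n.
Time complexity: O(log n).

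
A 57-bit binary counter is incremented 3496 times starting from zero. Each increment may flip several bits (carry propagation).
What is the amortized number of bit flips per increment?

Bit i flips on every 2^i-th increment, so over 3496 increments bit i flips floor(3496/2^i) times. Summing over i: total flips < 2 * 3496. Amortized: < 2 = O(1) per increment.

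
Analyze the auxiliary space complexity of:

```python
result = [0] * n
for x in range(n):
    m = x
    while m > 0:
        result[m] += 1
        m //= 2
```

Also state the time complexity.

Space complexity: O(n).
Auxiliary storage grows linearly with the input size n in the worst case.
Time complexity: O(n log n).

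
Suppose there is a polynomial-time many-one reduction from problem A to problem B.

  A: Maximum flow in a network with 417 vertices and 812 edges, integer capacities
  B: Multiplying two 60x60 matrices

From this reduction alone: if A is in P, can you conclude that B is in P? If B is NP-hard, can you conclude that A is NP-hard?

A poly-time reduction A <=_p B transfers tractability DOWN (B easy => A easy) and hardness UP (A hard => B hard), not the reverse.
From A in P, the reduction alone does NOT give B in P: any problem in P trivially reduces to SAT, yet SAT is not known to be in P.
From B NP-hard, the reduction alone does NOT give A NP-hard: again, easy problems reduce to hard ones.
(Here in fact A is P and B is P.)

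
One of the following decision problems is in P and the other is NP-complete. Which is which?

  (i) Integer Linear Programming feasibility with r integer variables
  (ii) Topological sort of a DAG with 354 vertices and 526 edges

(i) is NP-complete: ILP feasibility is NP-complete (LP relaxation is in P).
(ii) is P: DFS-based topological sort runs in O(V+E).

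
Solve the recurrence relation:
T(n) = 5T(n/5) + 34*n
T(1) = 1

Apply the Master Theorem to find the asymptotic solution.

a=5, b=5, f(n)=34*n. log_5(5) = 1. Case 2: T(n) = O(n log n).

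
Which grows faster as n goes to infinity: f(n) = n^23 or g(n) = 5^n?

g(n) = 5^n grows faster: any exponential with base > 1 dominates every polynomial.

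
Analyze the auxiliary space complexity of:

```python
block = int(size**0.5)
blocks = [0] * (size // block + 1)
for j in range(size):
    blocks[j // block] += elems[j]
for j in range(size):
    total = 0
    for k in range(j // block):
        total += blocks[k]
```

Space complexity: O(sqrt(n)).
Storage scales with sqrt(n).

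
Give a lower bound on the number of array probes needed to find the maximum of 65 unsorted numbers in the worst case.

Adversary: any unprobed cell could hold a value larger than everything seen so far. If fewer than 65 cells are probed, the adversary places the max in an unprobed cell. So all 65 cells must be examined; together with 65-1 comparisons this is tight.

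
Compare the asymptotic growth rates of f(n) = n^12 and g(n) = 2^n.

g(n) = 2^n grows faster: any exponential with base > 1 dominates every polynomial.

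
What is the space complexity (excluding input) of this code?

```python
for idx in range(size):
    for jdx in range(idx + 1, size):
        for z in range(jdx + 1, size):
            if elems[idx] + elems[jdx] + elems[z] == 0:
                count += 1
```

Space complexity: O(1).
Only a constant amount of auxiliary storage is used; nothing grows with n.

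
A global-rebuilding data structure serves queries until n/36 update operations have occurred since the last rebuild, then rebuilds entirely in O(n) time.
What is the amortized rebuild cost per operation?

The O(n) rebuild is triggered by n/36 operations, so each contributes O(n)/(n/36) = O(36) = O(1) to the rebuild cost.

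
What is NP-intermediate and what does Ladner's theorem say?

NP-intermediate problems are in NP but neither in P nor NP-complete (assuming P != NP). Ladner's theorem proves such problems exist if P != NP. Graph isomorphism and integer factoring are candidate NP-intermediate problems -- no polynomial algorithm is known, but no NP-completeness proof exists either.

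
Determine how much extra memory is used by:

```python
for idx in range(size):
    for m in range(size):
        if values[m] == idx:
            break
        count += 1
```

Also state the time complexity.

Space complexity: O(1).
Only a constant amount of auxiliary storage is used; nothing grows with n.
Time complexity: O(n^2).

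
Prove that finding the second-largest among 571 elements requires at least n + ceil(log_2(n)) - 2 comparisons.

Lower bound (adversary): identifying the maximum requires 571-1 comparisons (each eliminates one candidate). Assign weight 1 to each element; on each comparison the adversary lets the heavier side win and gives it the loser's weight. The max ends with weight 571, but each comparison it wins at most doubles its weight, so the max must win >= ceil(log_2(571)) = 10 comparisons. The second-largest is one of those 10 direct losers to the max, and identifying which one is largest needs >= 10-1 further comparisons. Total >= 571-1 + 10-1 = 579.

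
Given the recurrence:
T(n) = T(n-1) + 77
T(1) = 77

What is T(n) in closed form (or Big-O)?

Unrolling: T(n) = T(n-1) + 77 = T(n-2) + 2*77 = ... = T(1) + (n-1)*77 = 77 + (n-1)*77 = 77n.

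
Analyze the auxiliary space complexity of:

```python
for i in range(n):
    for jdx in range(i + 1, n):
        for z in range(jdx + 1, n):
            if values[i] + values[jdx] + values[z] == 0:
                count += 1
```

Space complexity: O(1).
Only a constant amount of auxiliary storage is used; nothing grows with n.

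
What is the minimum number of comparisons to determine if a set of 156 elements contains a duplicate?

Determining if 156 elements are all distinct requires Omega(n log n) comparisons in the comparison model. This follows from the element distinctness lower bound.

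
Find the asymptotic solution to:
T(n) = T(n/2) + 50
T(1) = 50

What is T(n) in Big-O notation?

Each step divides n by 2 and adds 50. After log_2(n) steps, T(n) = O(log n).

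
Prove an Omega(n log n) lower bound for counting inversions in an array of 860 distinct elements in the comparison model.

Decision-tree argument: at any leaf, the comparisons made (with transitivity) must totally order all 860 elements -- otherwise some pair (i,j) is unordered, and an adversary can present two inputs agreeing on every comparison made but with that pair flipped, changing the inversion count by 1, so the leaf's output is wrong on one of them. Hence the tree has >= 860! leaves and height >= log_2(860!) = Omega(n log n). Modified merge sort achieves O(n log n).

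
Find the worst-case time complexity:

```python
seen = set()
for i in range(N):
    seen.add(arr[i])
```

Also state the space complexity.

Time complexity: O(n).
Space complexity: O(n).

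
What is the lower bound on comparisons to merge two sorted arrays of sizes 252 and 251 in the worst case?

Adversary: with |252 - 251| <= 1 the inputs can be fully interleaved so that every adjacent pair in the merged output comes from different arrays. Then each of the 502 adjacent pairs must be directly compared, or the algorithm cannot determine their relative order. Standard merge meets this bound.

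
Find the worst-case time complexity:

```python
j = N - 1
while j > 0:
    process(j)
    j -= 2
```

Time complexity: O(n).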